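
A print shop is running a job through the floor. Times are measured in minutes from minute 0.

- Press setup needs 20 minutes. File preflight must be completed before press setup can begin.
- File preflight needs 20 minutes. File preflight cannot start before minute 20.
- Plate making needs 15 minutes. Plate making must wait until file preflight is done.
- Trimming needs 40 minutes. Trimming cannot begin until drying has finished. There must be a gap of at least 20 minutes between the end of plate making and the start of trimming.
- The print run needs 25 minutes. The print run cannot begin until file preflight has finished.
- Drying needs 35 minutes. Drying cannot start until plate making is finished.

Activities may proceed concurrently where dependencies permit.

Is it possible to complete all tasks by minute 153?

Yes

File preflight waits on its own release at minute 20, so it starts at minute 20 and finishes at 20 + 20 = minute 40.
The print run waits on file preflight (finishes minute 40), so it starts at minute 40 and finishes at 40 + 25 = minute 65.
Press setup waits on file preflight (finishes minute 40), so it starts at minute 40 and finishes at 40 + 20 = minute 60.
Plate making cannot begin until file preflight (finishes minute 40). It runs from minute 40 to 40 + 15 = minute 55.
After plate making (finishes minute 55), drying can start at minute 55 and finishes at minute 90.
Trimming needs all of drying (finishes minute 90); plate making (finishes minute 55, plus 20-minute gap → minute 75). That puts its earliest start at minute 90; it finishes at 90 + 40 = minute 130.
Every task is finished by minute 130, which is no later than the deadline of 153, so the schedule is feasible.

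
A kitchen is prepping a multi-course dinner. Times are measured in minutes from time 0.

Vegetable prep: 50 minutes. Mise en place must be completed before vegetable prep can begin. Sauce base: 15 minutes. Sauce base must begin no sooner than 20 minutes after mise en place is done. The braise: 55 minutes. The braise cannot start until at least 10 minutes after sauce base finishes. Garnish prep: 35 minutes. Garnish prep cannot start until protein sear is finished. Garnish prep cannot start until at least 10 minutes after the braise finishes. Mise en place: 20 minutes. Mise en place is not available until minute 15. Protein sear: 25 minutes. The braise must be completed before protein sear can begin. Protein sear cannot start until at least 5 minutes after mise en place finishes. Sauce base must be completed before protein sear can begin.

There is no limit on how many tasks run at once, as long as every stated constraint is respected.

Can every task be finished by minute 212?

Mise en place cannot begin until its own release at minute 15. It runs from minute 15 to 15 + 20 = minute 35.
Vegetable prep cannot begin until mise en place (finishes minute 35). It runs from minute 35 to 35 + 50 = minute 85.
Sauce base cannot begin until mise en place (finishes minute 35, plus 20-minute gap → minute 55). It runs from minute 55 to 55 + 15 = minute 70.
The braise waits on sauce base (finishes minute 70, plus 10-minute gap → minute 80), so it starts at minute 80 and finishes at 80 + 55 = minute 135.
Protein sear needs all of the braise (finishes minute 135); mise en place (finishes minute 35, plus 5-minute gap → minute 40); sauce base (finishes minute 70). That puts its earliest start at minute 135; it finishes at 135 + 25 = minute 160.
Garnish prep cannot start until protein sear (finishes minute 160); the braise (finishes minute 135, plus 10-minute gap → minute 145). The controlling bound is minute 160, so garnish prep finishes at 160 + 35 = minute 195.
Every task is finished by minute 195, which is no later than the deadline of 212, so the schedule is feasible.

Yes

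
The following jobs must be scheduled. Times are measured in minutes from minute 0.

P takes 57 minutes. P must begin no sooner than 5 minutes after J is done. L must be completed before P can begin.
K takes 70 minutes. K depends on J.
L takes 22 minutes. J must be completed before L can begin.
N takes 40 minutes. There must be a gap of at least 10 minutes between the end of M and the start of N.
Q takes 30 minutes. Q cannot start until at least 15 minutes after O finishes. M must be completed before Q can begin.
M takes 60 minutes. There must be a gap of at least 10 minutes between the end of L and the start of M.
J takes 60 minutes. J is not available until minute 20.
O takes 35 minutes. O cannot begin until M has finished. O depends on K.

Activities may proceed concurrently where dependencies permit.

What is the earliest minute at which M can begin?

112

J cannot begin until its own release at minute 20. It runs from minute 20 to 20 + 60 = minute 80.
After J (finishes minute 80), L can start at minute 80 and finishes at minute 102.
M waits on L (finishes minute 102, plus 10-minute gap → minute 112), so the earliest it can start is minute 112.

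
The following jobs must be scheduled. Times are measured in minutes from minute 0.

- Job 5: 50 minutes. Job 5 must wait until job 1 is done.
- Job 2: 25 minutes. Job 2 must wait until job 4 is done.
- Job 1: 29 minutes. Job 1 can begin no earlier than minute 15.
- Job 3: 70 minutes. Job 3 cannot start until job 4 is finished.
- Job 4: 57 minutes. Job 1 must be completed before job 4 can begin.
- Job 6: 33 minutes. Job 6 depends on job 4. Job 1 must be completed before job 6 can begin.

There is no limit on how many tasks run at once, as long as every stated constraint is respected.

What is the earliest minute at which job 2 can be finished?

Job 1 waits on its own release at minute 15, so it starts at minute 15 and finishes at 15 + 29 = minute 44.
After job 1 (finishes minute 44), job 4 can start at minute 44 and finishes at minute 101.
Job 2 cannot begin until job 4 (finishes minute 101). It runs from minute 101 to 101 + 25 = minute 126.

126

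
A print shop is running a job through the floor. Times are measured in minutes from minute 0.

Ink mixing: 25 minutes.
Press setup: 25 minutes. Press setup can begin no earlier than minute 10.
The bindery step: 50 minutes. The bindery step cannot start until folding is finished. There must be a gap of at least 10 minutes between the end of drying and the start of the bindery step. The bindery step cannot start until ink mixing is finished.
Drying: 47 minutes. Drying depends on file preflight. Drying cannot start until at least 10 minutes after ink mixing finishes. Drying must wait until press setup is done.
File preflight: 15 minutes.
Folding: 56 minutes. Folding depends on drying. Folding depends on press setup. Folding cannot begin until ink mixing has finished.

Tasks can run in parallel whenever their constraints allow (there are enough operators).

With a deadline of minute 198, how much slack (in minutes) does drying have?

10

After its own release at minute 10, press setup can start at minute 10 and finishes at minute 35.
Ink mixing can start immediately at minute 0; it finishes at minute 25.
File preflight has no prerequisites, so it starts at minute 0 and finishes at minute 15.
Drying cannot start until file preflight (finishes minute 15); ink mixing (finishes minute 25, plus 10-minute gap → minute 35); press setup (finishes minute 35). The controlling bound is minute 35, so drying finishes at 35 + 47 = minute 82.

Working backward from the deadline:
The bindery step must finish by minute 198; it takes 50 minutes, so it must start by 198 − 50 = minute 148.
Folding feeds into the bindery step (must start by minute 148); so folding must finish by minute 148 and therefore start by minute 92.
For drying: folding (must start by minute 92); the bindery step (must start by minute 148, minus 10-minute gap → minute 138). The most restrictive is minute 92; with a 47-minute duration, drying must start by minute 45.
So drying can start as early as minute 35 and as late as minute 45, giving 45 − 35 = 10 minutes of slack.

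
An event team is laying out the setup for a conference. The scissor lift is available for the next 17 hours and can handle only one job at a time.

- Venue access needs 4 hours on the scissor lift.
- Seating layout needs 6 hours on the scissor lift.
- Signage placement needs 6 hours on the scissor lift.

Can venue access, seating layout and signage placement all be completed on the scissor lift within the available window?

Running back to back, the jobs need 4 + 6 + 6 = 16 hours on the scissor lift.
Since 16 ≤ 17, they fit within the window.

Yes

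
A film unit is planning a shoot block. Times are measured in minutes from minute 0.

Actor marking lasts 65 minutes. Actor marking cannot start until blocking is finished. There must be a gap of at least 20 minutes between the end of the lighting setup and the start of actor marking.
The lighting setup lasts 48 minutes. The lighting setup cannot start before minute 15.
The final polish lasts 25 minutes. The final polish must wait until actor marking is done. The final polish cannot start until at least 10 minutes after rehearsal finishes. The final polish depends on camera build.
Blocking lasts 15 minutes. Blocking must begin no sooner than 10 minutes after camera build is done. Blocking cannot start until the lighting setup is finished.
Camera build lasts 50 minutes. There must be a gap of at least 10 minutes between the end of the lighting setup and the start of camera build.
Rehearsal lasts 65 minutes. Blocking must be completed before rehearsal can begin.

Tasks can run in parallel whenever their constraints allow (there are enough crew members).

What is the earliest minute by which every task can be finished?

248

The lighting setup waits on its own release at minute 15, so it starts at minute 15 and finishes at 15 + 48 = minute 63.
Camera build waits on the lighting setup (finishes minute 63, plus 10-minute gap → minute 73), so it starts at minute 73 and finishes at 73 + 50 = minute 123.
Blocking needs all of camera build (finishes minute 123, plus 10-minute gap → minute 133); the lighting setup (finishes minute 63). That puts its earliest start at minute 133; it finishes at 133 + 15 = minute 148.
After blocking (finishes minute 148), rehearsal can start at minute 148 and finishes at minute 213.
Actor marking cannot start until blocking (finishes minute 148); the lighting setup (finishes minute 63, plus 20-minute gap → minute 83). The controlling bound is minute 148, so actor marking finishes at 148 + 65 = minute 213.
The final polish has to wait for actor marking (finishes minute 213); rehearsal (finishes minute 213, plus 10-minute gap → minute 223); camera build (finishes minute 123). The latest of these is minute 223, so the final polish runs minute 223 to 223 + 25 = minute 248.
All tasks are finished once the last one completes. Finish times: The lighting setup at 63, Camera build at 123, Blocking at 148, Actor marking at 213, Rehearsal at 213, The final polish at 248. The latest is minute 248.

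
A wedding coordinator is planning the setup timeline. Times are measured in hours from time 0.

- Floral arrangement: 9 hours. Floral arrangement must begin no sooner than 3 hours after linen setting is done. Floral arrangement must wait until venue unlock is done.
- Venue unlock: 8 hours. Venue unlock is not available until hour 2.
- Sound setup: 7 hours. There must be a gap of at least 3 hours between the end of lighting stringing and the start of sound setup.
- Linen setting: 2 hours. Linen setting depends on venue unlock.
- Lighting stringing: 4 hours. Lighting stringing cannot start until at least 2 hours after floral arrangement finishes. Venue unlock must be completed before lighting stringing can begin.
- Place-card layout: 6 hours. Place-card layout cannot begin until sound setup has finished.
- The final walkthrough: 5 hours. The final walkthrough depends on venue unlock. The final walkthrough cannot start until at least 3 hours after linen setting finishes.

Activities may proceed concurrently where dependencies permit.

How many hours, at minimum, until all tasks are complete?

46

Venue unlock cannot begin until its own release at hour 2. It runs from hour 2 to 2 + 8 = hour 10.
After venue unlock (finishes hour 10), linen setting can start at hour 10 and finishes at hour 12.
For the final walkthrough: venue unlock (finishes hour 10); linen setting (finishes hour 12, plus 3-hour gap → hour 15). Taking the maximum gives a start of hour 15, and it finishes at 15 + 5 = hour 20.
Floral arrangement cannot start until linen setting (finishes hour 12, plus 3-hour gap → hour 15); venue unlock (finishes hour 10). The controlling bound is hour 15, so floral arrangement finishes at 15 + 9 = hour 24.
Lighting stringing has to wait for floral arrangement (finishes hour 24, plus 2-hour gap → hour 26); venue unlock (finishes hour 10). The latest of these is hour 26, so lighting stringing runs hour 26 to 26 + 4 = hour 30.
Sound setup cannot begin until lighting stringing (finishes hour 30, plus 3-hour gap → hour 33). It runs from hour 33 to 33 + 7 = hour 40.
Place-card layout waits on sound setup (finishes hour 40), so it starts at hour 40 and finishes at 40 + 6 = hour 46.
All tasks are finished once the last one completes. Finish times: Venue unlock at 10, Linen setting at 12, Floral arrangement at 24, Lighting stringing at 30, Sound setup at 40, Place-card layout at 46, The final walkthrough at 20. The latest is hour 46.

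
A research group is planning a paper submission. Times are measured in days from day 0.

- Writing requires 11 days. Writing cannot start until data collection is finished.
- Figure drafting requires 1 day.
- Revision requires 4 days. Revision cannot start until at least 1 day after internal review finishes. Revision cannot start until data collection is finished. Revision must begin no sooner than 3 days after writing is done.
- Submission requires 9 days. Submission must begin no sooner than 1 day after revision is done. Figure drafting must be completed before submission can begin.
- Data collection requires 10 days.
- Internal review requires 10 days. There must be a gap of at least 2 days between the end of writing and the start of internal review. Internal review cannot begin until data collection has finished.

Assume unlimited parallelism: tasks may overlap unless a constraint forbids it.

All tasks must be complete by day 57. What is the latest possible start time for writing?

To finish by day 57, submission (duration 9) must start no later than day 48.
Revision feeds into submission (must start by day 48, minus 1-day gap → day 47); so revision must finish by day 47 and therefore start by day 43.
Since revision (must start by day 43, minus 1-day gap → day 42) depends on it, internal review must finish by day 42. Backing off its 10-day duration gives a latest start of day 32.
Writing has several dependents: internal review (must start by day 32, minus 2-day gap → day 30); revision (must start by day 43, minus 3-day gap → day 40). The earliest of those limits is day 30, so writing must start by 30 − 11 = day 19.

19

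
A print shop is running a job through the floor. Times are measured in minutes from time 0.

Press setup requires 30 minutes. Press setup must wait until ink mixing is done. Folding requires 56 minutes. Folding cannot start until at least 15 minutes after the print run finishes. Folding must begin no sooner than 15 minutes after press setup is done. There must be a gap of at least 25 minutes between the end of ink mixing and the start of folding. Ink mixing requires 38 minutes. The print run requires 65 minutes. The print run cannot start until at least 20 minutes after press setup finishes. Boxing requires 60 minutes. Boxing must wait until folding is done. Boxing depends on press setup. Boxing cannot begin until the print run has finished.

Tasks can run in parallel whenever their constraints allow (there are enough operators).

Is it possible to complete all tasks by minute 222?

Ink mixing has no prerequisites, so it starts at minute 0 and finishes at minute 38.
Press setup waits on ink mixing (finishes minute 38), so it starts at minute 38 and finishes at 38 + 30 = minute 68.
The print run waits on press setup (finishes minute 68, plus 20-minute gap → minute 88), so it starts at minute 88 and finishes at 88 + 65 = minute 153.
Folding cannot start until the print run (finishes minute 153, plus 15-minute gap → minute 168); press setup (finishes minute 68, plus 15-minute gap → minute 83); ink mixing (finishes minute 38, plus 25-minute gap → minute 63). The controlling bound is minute 168, so folding finishes at 168 + 56 = minute 224.
For boxing: folding (finishes minute 224); press setup (finishes minute 68); the print run (finishes minute 153). Taking the maximum gives a start of minute 224, and it finishes at 224 + 60 = minute 284.
The earliest everything can be done is minute 284, which is after the deadline of 222, so it is not possible.

No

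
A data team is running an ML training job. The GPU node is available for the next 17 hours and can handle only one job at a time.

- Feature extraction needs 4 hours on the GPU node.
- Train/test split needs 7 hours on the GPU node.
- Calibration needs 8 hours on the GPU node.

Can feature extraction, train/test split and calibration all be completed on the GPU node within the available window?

Running back to back, the jobs need 4 + 7 + 8 = 19 hours on the GPU node.
Since 19 > 17, they cannot all fit.

No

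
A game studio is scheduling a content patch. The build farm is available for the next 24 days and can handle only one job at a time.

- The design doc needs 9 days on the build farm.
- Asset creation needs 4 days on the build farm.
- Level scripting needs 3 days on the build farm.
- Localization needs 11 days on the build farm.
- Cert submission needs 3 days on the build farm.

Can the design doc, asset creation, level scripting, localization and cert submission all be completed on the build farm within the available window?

Running back to back, the jobs need 9 + 4 + 3 + 11 + 3 = 30 days on the build farm.
Since 30 > 24, they cannot all fit.

No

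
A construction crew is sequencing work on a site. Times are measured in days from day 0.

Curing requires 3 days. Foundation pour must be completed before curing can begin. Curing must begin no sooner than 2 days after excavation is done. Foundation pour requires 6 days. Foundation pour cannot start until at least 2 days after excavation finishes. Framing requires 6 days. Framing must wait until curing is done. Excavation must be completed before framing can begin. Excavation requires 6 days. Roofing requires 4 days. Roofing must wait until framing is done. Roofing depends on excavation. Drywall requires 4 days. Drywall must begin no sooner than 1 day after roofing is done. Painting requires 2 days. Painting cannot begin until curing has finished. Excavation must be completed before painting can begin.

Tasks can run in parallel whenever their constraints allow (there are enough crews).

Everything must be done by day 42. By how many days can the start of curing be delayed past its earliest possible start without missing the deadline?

Nothing blocks excavation, so it runs from day 0 to day 6.
After excavation (finishes day 6, plus 2-day gap → day 8), foundation pour can start at day 8 and finishes at day 14.
Curing has to wait for foundation pour (finishes day 14); excavation (finishes day 6, plus 2-day gap → day 8). The latest of these is day 14, so curing runs day 14 to 14 + 3 = day 17.

Working backward from the deadline:
Drywall has no dependents, so it just needs to finish by day 42. Starting by 42 − 4 = day 38 achieves that.
Since drywall (must start by day 38, minus 1-day gap → day 37) depends on it, roofing must finish by day 37. Backing off its 4-day duration gives a latest start of day 33.
Framing feeds into roofing (must start by day 33); so framing must finish by day 33 and therefore start by day 27.
To finish by day 42, painting (duration 2) must start no later than day 40.
Curing feeds framing (must start by day 27); painting (must start by day 40). Taking the minimum, curing must finish by day 27 and start by 27 − 3 = day 24.
So curing can start as early as day 14 and as late as day 24, giving 24 − 14 = 10 days of slack.

10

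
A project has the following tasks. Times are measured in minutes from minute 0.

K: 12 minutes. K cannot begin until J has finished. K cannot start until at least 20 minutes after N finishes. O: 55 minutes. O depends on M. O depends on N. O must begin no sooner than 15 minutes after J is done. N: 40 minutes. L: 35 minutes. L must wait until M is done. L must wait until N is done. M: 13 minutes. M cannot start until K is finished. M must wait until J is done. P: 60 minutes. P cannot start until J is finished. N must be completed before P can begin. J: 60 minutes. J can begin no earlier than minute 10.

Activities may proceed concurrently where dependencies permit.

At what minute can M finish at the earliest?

95

N can start immediately at minute 0; it finishes at minute 40.
J waits on its own release at minute 10, so it starts at minute 10 and finishes at 10 + 60 = minute 70.
K has to wait for J (finishes minute 70); N (finishes minute 40, plus 20-minute gap → minute 60). The latest of these is minute 70, so K runs minute 70 to 70 + 12 = minute 82.
For M: K (finishes minute 82); J (finishes minute 70). Taking the maximum gives a start of minute 82, and it finishes at 82 + 13 = minute 95.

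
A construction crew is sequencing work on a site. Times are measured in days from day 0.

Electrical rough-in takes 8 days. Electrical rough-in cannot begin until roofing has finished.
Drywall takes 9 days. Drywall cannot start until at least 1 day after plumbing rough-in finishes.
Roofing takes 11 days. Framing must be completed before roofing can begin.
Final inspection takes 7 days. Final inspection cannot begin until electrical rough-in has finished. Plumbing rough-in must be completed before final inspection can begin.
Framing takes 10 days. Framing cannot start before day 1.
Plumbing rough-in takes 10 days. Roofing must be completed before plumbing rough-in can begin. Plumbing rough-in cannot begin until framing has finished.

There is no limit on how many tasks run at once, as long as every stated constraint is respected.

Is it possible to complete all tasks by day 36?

Framing waits on its own release at day 1, so it starts at day 1 and finishes at 1 + 10 = day 11.
Roofing waits on framing (finishes day 11), so it starts at day 11 and finishes at 11 + 11 = day 22.
Electrical rough-in waits on roofing (finishes day 22), so it starts at day 22 and finishes at 22 + 8 = day 30.
Plumbing rough-in needs all of roofing (finishes day 22); framing (finishes day 11). That puts its earliest start at day 22; it finishes at 22 + 10 = day 32.
For final inspection: electrical rough-in (finishes day 30); plumbing rough-in (finishes day 32). Taking the maximum gives a start of day 32, and it finishes at 32 + 7 = day 39.
Drywall waits on plumbing rough-in (finishes day 32, plus 1-day gap → day 33), so it starts at day 33 and finishes at 33 + 9 = day 42.
The earliest everything can be done is day 42, which is after the deadline of 36, so it is not possible.

No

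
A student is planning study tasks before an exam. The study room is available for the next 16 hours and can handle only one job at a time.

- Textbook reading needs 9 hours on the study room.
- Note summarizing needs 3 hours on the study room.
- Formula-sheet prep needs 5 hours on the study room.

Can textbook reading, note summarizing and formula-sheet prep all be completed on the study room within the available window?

No

Running back to back, the jobs need 9 + 3 + 5 = 17 hours on the study room.
Since 17 > 16, they cannot all fit.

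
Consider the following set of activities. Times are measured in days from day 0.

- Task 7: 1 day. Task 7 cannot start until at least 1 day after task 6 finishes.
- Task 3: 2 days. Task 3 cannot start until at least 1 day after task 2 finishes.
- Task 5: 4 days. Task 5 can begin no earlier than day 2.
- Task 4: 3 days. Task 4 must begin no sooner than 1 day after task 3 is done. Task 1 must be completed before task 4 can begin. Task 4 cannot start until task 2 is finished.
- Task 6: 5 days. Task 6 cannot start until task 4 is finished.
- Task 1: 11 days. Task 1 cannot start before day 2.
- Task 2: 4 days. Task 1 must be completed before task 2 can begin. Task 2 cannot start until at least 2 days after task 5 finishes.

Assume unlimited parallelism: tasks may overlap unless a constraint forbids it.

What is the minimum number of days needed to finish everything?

Task 5 cannot begin until its own release at day 2. It runs from day 2 to 2 + 4 = day 6.
Task 1 cannot begin until its own release at day 2. It runs from day 2 to 2 + 11 = day 13.
For task 2: task 1 (finishes day 13); task 5 (finishes day 6, plus 2-day gap → day 8). Taking the maximum gives a start of day 13, and it finishes at 13 + 4 = day 17.
Task 3 cannot begin until task 2 (finishes day 17, plus 1-day gap → day 18). It runs from day 18 to 18 + 2 = day 20.
Task 4 has to wait for task 3 (finishes day 20, plus 1-day gap → day 21); task 1 (finishes day 13); task 2 (finishes day 17). The latest of these is day 21, so task 4 runs day 21 to 21 + 3 = day 24.
Task 6 cannot begin until task 4 (finishes day 24). It runs from day 24 to 24 + 5 = day 29.
Task 7 waits on task 6 (finishes day 29, plus 1-day gap → day 30), so it starts at day 30 and finishes at 30 + 1 = day 31.
All tasks are finished once the last one completes. Finish times: Task 1 at 13, Task 2 at 17, Task 3 at 20, Task 4 at 24, Task 5 at 6, Task 6 at 29, Task 7 at 31. The latest is day 31.

31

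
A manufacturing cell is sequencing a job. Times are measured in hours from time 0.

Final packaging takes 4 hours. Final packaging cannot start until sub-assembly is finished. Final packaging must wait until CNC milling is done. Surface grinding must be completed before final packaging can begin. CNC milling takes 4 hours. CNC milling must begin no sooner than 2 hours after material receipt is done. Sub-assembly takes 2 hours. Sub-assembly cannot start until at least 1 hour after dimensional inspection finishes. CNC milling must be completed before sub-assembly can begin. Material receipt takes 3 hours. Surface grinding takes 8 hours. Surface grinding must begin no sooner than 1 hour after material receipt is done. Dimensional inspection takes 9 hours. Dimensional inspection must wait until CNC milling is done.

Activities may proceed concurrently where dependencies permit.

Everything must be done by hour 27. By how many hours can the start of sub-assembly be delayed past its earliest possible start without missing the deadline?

2

Material receipt has no prerequisites, so it starts at hour 0 and finishes at hour 3.
CNC milling cannot begin until material receipt (finishes hour 3, plus 2-hour gap → hour 5). It runs from hour 5 to 5 + 4 = hour 9.
After CNC milling (finishes hour 9), dimensional inspection can start at hour 9 and finishes at hour 18.
Sub-assembly has to wait for dimensional inspection (finishes hour 18, plus 1-hour gap → hour 19); CNC milling (finishes hour 9). The latest of these is hour 19, so sub-assembly runs hour 19 to 19 + 2 = hour 21.

Working backward from the deadline:
Final packaging has no dependents, so it just needs to finish by hour 27. Starting by 27 − 4 = hour 23 achieves that.
Sub-assembly has to be done before final packaging (must start by hour 23). That means finishing by hour 23, i.e. starting by 23 − 2 = hour 21.
So sub-assembly can start as early as hour 19 and as late as hour 21, giving 21 − 19 = 2 hours of slack.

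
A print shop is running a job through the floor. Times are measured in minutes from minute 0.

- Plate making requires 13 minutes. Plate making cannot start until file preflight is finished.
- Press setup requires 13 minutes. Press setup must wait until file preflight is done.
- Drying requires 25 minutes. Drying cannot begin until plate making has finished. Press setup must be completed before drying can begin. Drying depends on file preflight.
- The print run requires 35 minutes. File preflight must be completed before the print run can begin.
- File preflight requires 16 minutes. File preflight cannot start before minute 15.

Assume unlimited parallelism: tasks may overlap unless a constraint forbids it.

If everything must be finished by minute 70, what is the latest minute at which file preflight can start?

To finish by minute 70, drying (duration 25) must start no later than minute 45.
Since drying (must start by minute 45) depends on it, plate making must finish by minute 45. Backing off its 13-minute duration gives a latest start of minute 32.
Press setup has to be done before drying (must start by minute 45). That means finishing by minute 45, i.e. starting by 45 − 13 = minute 32.
To finish by minute 70, the print run (duration 35) must start no later than minute 35.
For file preflight: plate making (must start by minute 32); press setup (must start by minute 32); the print run (must start by minute 35); drying (must start by minute 45). The most restrictive is minute 32; with a 16-minute duration, file preflight must start by minute 16.

16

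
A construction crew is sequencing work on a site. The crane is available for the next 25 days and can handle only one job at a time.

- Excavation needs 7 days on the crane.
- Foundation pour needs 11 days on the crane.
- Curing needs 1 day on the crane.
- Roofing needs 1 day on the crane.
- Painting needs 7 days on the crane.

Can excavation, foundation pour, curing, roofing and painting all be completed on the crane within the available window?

Running back to back, the jobs need 7 + 11 + 1 + 1 + 7 = 27 days on the crane.
Since 27 > 25, they cannot all fit.

No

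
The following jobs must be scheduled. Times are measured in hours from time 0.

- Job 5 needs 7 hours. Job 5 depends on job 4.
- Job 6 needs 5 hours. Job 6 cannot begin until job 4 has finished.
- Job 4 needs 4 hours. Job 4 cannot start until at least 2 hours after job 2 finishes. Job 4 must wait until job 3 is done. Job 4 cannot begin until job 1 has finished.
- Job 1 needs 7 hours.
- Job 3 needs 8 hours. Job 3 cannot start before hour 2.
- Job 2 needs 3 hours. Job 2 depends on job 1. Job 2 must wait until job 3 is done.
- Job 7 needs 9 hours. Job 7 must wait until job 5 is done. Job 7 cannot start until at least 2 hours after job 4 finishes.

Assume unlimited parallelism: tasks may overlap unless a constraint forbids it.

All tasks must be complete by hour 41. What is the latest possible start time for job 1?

Job 7 has no dependents, so it just needs to finish by hour 41. Starting by 41 − 9 = hour 32 achieves that.
Job 5 must finish before job 7 (must start by hour 32). With a 7-hour duration, job 5 must start by 32 − 7 = hour 25.
To finish by hour 41, job 6 (duration 5) must start no later than hour 36.
Job 4 has several dependents: job 5 (must start by hour 25); job 6 (must start by hour 36); job 7 (must start by hour 32, minus 2-hour gap → hour 30). The earliest of those limits is hour 25, so job 4 must start by 25 − 4 = hour 21.
Job 2 must finish before job 4 (must start by hour 21, minus 2-hour gap → hour 19). With a 3-hour duration, job 2 must start by 19 − 3 = hour 16.
Job 1 has several dependents: job 2 (must start by hour 16); job 4 (must start by hour 21). The earliest of those limits is hour 16, so job 1 must start by 16 − 7 = hour 9.

9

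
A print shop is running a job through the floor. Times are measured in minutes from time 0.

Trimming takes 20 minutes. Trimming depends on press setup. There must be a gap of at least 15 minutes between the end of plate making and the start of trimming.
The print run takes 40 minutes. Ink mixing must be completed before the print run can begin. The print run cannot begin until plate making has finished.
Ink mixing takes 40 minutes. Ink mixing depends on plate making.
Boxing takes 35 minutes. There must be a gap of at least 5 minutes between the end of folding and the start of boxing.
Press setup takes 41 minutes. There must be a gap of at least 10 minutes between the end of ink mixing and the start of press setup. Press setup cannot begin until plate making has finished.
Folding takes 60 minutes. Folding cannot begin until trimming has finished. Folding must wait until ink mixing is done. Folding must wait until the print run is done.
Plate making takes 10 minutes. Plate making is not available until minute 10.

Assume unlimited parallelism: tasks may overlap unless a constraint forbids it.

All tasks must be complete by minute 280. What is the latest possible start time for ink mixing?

69

To finish by minute 280, boxing (duration 35) must start no later than minute 245.
Folding must finish before boxing (must start by minute 245, minus 5-minute gap → minute 240). With a 60-minute duration, folding must start by 240 − 60 = minute 180.
Trimming must finish before folding (must start by minute 180). With a 20-minute duration, trimming must start by 180 − 20 = minute 160.
Press setup has to be done before trimming (must start by minute 160). That means finishing by minute 160, i.e. starting by 160 − 41 = minute 119.
The print run must finish before folding (must start by minute 180). With a 40-minute duration, the print run must start by 180 − 40 = minute 140.
For ink mixing: press setup (must start by minute 119, minus 10-minute gap → minute 109); the print run (must start by minute 140); folding (must start by minute 180). The most restrictive is minute 109; with a 40-minute duration, ink mixing must start by minute 69.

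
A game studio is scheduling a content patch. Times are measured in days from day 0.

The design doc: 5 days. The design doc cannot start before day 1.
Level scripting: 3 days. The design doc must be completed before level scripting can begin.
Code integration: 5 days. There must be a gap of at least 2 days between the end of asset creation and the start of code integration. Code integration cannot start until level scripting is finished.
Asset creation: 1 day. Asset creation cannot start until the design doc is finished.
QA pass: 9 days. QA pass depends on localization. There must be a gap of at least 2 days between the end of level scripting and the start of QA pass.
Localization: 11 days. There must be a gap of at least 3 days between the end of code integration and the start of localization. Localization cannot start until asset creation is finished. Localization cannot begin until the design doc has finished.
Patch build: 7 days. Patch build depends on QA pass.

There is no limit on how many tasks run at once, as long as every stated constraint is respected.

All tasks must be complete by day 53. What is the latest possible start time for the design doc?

To finish by day 53, patch build (duration 7) must start no later than day 46.
QA pass must finish before patch build (must start by day 46). With a 9-day duration, QA pass must start by 46 − 9 = day 37.
Localization feeds into QA pass (must start by day 37); so localization must finish by day 37 and therefore start by day 26.
Code integration has to be done before localization (must start by day 26, minus 3-day gap → day 23). That means finishing by day 23, i.e. starting by 23 − 5 = day 18.
For asset creation: code integration (must start by day 18, minus 2-day gap → day 16); localization (must start by day 26). The most restrictive is day 16; with a 1-day duration, asset creation must start by day 15.
Level scripting must finish in time for code integration (must start by day 18); QA pass (must start by day 37, minus 2-day gap → day 35). The tightest is day 18, so level scripting must start by 18 − 3 = day 15.
The design doc must finish in time for asset creation (must start by day 15); level scripting (must start by day 15); localization (must start by day 26). The tightest is day 15, so the design doc must start by 15 − 5 = day 10.

10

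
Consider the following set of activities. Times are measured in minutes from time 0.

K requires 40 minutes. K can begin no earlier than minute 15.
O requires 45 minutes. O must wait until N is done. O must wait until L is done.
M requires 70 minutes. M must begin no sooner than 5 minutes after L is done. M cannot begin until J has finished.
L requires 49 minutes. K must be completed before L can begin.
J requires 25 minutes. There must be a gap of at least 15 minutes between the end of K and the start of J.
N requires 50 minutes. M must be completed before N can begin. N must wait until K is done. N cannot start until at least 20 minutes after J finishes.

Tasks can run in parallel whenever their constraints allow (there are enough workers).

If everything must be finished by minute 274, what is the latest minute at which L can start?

55

To finish by minute 274, O (duration 45) must start no later than minute 229.
N feeds into O (must start by minute 229); so N must finish by minute 229 and therefore start by minute 179.
M must finish before N (must start by minute 179). With a 70-minute duration, M must start by 179 − 70 = minute 109.
L must finish in time for M (must start by minute 109, minus 5-minute gap → minute 104); O (must start by minute 229). The tightest is minute 104, so L must start by 104 − 49 = minute 55.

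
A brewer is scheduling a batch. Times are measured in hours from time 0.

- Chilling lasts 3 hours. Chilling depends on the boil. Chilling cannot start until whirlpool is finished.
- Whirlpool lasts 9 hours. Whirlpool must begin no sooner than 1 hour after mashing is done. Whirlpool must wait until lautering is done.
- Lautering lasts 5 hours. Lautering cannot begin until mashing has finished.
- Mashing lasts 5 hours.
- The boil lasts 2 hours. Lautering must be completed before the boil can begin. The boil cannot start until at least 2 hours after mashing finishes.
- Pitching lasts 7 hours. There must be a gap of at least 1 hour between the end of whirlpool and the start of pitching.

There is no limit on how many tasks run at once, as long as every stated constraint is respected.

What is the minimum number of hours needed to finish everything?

Nothing blocks mashing, so it runs from hour 0 to hour 5.
Lautering cannot begin until mashing (finishes hour 5). It runs from hour 5 to 5 + 5 = hour 10.
Whirlpool has to wait for mashing (finishes hour 5, plus 1-hour gap → hour 6); lautering (finishes hour 10). The latest of these is hour 10, so whirlpool runs hour 10 to 10 + 9 = hour 19.
Pitching cannot begin until whirlpool (finishes hour 19, plus 1-hour gap → hour 20). It runs from hour 20 to 20 + 7 = hour 27.
For the boil: lautering (finishes hour 10); mashing (finishes hour 5, plus 2-hour gap → hour 7). Taking the maximum gives a start of hour 10, and it finishes at 10 + 2 = hour 12.
Chilling needs all of the boil (finishes hour 12); whirlpool (finishes hour 19). That puts its earliest start at hour 19; it finishes at 19 + 3 = hour 22.
All tasks are finished once the last one completes. Finish times: Mashing at 5, Lautering at 10, The boil at 12, Whirlpool at 19, Chilling at 22, Pitching at 27. The latest is hour 27.

27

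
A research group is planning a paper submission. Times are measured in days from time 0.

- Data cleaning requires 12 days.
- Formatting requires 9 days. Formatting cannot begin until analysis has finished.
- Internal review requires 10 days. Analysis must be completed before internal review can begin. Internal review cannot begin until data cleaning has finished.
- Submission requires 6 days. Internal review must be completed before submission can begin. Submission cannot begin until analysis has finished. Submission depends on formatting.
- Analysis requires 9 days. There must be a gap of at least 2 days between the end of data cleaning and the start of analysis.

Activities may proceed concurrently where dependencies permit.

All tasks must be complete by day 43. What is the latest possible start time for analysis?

18

Nothing follows submission; the deadline of day 43 is its only limit. It must start by 43 − 6 = day 37.
Internal review must finish before submission (must start by day 37). With a 10-day duration, internal review must start by 37 − 10 = day 27.
Formatting feeds into submission (must start by day 37); so formatting must finish by day 37 and therefore start by day 28.
For analysis: internal review (must start by day 27); formatting (must start by day 28); submission (must start by day 37). The most restrictive is day 27; with a 9-day duration, analysis must start by day 18.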